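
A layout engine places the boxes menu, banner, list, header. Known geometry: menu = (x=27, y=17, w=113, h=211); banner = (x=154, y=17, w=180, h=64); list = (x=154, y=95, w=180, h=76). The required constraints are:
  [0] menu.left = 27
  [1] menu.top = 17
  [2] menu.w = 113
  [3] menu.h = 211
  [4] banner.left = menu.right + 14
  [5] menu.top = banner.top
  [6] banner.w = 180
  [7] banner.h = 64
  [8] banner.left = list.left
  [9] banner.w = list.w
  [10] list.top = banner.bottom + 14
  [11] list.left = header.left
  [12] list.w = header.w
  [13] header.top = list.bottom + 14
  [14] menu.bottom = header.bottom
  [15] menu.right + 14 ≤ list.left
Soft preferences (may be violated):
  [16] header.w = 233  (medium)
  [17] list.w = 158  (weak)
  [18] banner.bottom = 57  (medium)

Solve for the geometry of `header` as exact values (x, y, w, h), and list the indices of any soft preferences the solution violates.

1. header.x = 154  [list.left = header.left]
2. header.w = 180  [list.w = header.w]
3. header.y = 185  [header.top = list.bottom + 14]
4. header.h = 43  [menu.bottom = header.bottom]

header = (x=154, y=185, w=180, h=43)
violated soft preferences: 16, 17, 18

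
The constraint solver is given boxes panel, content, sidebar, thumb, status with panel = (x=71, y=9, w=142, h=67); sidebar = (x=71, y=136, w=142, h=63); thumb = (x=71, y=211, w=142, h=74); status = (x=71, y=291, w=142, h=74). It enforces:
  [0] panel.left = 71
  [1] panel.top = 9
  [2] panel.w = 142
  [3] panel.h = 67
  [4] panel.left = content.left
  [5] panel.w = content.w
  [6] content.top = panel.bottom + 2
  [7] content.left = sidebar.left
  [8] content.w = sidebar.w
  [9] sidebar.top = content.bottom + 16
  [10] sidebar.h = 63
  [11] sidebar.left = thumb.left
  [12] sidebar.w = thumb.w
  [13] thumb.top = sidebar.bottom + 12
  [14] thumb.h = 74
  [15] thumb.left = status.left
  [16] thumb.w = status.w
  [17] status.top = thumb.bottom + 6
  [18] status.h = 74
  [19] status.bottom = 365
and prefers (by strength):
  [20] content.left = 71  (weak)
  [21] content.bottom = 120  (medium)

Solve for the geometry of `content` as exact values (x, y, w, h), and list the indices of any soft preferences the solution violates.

1. content.x = 71  [panel.left = content.left]
2. content.w = 142  [panel.w = content.w]
3. content.y = 78  [content.top = panel.bottom + 2]
4. content.h = 42  [sidebar.top = content.bottom + 16]

content = (x=71, y=78, w=142, h=42)
violated soft preferences: none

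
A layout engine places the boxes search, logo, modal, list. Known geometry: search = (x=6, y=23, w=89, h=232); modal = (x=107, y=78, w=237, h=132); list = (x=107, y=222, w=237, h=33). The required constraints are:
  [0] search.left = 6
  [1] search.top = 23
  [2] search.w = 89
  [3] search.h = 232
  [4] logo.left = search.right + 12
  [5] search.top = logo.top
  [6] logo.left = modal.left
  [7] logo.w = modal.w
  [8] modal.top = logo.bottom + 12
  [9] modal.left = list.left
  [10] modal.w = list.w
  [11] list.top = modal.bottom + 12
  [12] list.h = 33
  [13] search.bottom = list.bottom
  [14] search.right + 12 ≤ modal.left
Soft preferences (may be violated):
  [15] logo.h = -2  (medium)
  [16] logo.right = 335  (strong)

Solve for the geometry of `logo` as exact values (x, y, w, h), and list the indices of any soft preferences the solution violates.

1. logo.x = 107  [logo.left = search.right + 12]
2. logo.y = 23  [search.top = logo.top]
3. logo.w = 237  [logo.w = modal.w]
4. logo.h = 43  [modal.top = logo.bottom + 12]

logo = (x=107, y=23, w=237, h=43)
violated soft preferences: 15, 16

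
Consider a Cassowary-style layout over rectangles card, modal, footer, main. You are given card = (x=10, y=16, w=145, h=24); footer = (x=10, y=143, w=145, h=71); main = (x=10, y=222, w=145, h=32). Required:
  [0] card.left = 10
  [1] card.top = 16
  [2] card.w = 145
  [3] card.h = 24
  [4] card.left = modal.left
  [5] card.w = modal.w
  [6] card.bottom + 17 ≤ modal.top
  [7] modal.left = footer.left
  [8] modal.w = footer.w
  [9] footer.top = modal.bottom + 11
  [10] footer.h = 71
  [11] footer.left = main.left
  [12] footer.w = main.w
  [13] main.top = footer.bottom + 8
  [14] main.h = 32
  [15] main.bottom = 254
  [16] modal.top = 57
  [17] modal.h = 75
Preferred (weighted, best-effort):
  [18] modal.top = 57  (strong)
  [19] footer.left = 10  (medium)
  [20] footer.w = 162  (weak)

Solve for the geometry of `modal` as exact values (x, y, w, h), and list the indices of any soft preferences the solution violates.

1. modal.x = 10  [card.left = modal.left]
2. modal.w = 145  [card.w = modal.w]
3. modal.y = 57  [modal.top = 57]
4. modal.h = 75  [modal.h = 75]

modal = (x=10, y=57, w=145, h=75)
violated soft preferences: 20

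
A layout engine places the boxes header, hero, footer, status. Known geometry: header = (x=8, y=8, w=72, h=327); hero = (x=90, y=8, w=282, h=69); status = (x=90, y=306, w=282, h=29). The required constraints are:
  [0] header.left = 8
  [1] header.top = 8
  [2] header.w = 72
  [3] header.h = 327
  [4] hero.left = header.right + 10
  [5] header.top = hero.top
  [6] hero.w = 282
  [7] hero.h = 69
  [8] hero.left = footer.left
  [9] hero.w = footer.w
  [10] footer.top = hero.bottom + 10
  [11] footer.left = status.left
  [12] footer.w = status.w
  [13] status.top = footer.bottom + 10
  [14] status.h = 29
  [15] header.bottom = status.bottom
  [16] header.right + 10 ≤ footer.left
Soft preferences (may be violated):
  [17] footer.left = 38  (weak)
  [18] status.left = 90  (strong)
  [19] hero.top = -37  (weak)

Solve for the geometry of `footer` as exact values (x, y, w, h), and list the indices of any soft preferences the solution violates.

1. footer.x = 90  [hero.left = footer.left]
2. footer.w = 282  [hero.w = footer.w]
3. footer.y = 87  [footer.top = hero.bottom + 10]
4. footer.h = 209  [status.top = footer.bottom + 10]

footer = (x=90, y=87, w=282, h=209)
violated soft preferences: 17, 19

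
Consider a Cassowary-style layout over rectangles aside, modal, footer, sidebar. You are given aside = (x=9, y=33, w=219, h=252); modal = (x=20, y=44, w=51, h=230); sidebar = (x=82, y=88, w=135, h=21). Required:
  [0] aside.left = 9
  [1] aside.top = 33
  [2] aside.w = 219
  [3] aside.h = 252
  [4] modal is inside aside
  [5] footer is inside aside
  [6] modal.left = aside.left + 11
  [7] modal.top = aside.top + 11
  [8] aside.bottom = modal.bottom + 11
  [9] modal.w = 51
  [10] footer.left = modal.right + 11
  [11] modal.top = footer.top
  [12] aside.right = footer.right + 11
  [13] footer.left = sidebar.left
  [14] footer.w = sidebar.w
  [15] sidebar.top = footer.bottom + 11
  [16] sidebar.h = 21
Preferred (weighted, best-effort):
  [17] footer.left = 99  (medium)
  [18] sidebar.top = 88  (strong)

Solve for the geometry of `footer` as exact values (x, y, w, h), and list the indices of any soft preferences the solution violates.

1. footer.x = 82  [footer.left = modal.right + 11]
2. footer.y = 44  [modal.top = footer.top]
3. footer.w = 135  [aside.right = footer.right + 11]
4. footer.h = 33  [sidebar.top = footer.bottom + 11]

footer = (x=82, y=44, w=135, h=33)
violated soft preferences: 17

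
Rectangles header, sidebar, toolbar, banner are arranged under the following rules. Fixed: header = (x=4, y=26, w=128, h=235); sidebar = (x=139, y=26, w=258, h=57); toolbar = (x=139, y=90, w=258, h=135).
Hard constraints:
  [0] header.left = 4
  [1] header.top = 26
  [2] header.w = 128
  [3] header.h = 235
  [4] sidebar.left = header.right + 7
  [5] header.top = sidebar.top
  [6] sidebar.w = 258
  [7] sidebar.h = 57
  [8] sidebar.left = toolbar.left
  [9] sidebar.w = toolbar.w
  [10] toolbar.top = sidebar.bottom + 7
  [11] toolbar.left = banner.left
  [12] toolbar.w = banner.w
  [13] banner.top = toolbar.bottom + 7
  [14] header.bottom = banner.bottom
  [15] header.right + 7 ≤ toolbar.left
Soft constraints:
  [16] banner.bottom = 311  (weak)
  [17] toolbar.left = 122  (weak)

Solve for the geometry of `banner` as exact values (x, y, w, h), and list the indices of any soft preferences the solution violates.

1. banner.x = 139  [toolbar.left = banner.left]
2. banner.w = 258  [toolbar.w = banner.w]
3. banner.y = 232  [banner.top = toolbar.bottom + 7]
4. banner.h = 29  [header.bottom = banner.bottom]

banner = (x=139, y=232, w=258, h=29)
violated soft preferences: 16, 17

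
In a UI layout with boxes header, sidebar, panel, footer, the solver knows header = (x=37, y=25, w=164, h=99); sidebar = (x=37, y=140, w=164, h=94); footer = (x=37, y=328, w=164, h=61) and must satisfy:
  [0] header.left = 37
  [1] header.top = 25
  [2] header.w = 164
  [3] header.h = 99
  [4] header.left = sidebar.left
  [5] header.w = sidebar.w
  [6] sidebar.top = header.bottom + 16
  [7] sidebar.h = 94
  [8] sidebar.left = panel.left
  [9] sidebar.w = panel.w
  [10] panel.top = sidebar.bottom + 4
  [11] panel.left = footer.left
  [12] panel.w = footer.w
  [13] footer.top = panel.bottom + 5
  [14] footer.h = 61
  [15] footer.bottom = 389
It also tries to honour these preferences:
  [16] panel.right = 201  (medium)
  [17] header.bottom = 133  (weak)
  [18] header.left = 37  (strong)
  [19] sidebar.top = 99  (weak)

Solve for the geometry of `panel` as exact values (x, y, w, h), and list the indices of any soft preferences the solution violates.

1. panel.x = 37  [sidebar.left = panel.left]
2. panel.w = 164  [sidebar.w = panel.w]
3. panel.y = 238  [panel.top = sidebar.bottom + 4]
4. panel.h = 85  [footer.top = panel.bottom + 5]

panel = (x=37, y=238, w=164, h=85)
violated soft preferences: 17, 19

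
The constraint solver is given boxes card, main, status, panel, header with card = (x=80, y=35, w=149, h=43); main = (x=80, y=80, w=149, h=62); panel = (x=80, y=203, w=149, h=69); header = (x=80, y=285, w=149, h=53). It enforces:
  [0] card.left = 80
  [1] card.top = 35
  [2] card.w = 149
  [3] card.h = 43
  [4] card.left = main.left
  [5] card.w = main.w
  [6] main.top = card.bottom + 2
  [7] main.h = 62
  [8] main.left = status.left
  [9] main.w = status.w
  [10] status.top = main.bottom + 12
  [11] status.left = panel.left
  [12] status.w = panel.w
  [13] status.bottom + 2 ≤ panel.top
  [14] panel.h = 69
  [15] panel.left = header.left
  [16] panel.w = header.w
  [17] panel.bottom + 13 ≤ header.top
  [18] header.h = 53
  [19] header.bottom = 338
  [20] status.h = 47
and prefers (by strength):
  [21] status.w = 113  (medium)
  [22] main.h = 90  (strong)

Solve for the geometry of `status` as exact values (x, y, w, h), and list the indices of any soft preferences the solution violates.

1. status.x = 80  [main.left = status.left]
2. status.w = 149  [main.w = status.w]
3. status.y = 154  [status.top = main.bottom + 12]
4. status.h = 47  [status.h = 47]

status = (x=80, y=154, w=149, h=47)
violated soft preferences: 21, 22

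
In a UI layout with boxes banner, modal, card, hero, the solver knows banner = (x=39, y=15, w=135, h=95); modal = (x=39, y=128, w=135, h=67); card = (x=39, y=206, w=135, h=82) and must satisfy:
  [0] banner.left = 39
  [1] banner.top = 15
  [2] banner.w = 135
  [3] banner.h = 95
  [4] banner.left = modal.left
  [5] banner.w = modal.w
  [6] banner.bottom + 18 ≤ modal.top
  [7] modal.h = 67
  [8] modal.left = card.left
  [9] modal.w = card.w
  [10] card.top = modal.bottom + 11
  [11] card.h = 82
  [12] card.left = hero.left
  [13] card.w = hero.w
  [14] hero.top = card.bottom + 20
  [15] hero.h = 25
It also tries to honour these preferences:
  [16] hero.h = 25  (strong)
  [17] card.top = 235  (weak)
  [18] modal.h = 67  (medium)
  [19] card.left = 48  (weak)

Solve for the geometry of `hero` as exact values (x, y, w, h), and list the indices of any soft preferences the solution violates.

hero = (x=39, y=308, w=135, h=25)
violated soft preferences: 17, 19

1. hero.x = 39  [card.left = hero.left]
2. hero.w = 135  [card.w = hero.w]
3. hero.y = 308  [hero.top = card.bottom + 20]
4. hero.h = 25  [hero.h = 25]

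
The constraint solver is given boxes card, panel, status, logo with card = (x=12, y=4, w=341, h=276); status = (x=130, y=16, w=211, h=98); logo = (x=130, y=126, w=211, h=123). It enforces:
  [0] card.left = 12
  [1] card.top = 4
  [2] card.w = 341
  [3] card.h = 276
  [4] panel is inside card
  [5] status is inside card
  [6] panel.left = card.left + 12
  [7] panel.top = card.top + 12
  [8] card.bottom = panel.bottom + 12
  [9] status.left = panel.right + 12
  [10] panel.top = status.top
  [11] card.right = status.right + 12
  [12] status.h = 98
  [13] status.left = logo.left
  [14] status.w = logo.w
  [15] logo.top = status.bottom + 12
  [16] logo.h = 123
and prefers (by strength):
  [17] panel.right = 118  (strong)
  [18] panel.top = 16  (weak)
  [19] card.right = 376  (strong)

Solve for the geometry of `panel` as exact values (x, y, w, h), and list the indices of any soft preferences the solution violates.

1. panel.x = 24  [panel.left = card.left + 12]
2. panel.y = 16  [panel.top = card.top + 12]
3. panel.h = 252  [card.bottom = panel.bottom + 12]
4. panel.w = 94  [status.left = panel.right + 12]

panel = (x=24, y=16, w=94, h=252)
violated soft preferences: 19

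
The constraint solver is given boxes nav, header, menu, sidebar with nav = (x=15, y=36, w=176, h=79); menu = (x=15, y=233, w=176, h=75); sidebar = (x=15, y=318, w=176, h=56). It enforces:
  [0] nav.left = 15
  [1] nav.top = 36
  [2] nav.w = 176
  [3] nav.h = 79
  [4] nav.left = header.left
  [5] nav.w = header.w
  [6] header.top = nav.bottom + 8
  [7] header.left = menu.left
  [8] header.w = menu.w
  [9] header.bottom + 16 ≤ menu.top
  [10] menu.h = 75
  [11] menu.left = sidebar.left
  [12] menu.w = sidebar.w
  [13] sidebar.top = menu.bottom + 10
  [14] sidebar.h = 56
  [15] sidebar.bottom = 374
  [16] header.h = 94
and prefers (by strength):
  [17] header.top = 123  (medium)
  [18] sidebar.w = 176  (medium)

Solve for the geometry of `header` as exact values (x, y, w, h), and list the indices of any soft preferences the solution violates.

1. header.x = 15  [nav.left = header.left]
2. header.w = 176  [nav.w = header.w]
3. header.y = 123  [header.top = nav.bottom + 8]
4. header.h = 94  [header.h = 94]

header = (x=15, y=123, w=176, h=94)
violated soft preferences: none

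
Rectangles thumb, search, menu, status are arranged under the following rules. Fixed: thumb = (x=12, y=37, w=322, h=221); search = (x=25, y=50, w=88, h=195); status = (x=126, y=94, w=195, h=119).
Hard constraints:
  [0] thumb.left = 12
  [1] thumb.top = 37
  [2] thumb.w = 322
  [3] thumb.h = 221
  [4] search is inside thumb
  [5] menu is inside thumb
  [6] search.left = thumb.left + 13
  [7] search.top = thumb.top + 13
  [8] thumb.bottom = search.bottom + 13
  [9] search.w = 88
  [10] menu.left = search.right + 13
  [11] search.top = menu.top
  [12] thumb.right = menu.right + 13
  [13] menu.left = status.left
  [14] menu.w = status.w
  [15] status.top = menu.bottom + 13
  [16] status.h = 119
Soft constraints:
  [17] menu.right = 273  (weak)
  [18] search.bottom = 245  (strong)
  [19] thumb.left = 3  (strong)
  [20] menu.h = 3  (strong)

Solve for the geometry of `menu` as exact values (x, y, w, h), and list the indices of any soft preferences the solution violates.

1. menu.x = 126  [menu.left = search.right + 13]
2. menu.y = 50  [search.top = menu.top]
3. menu.w = 195  [thumb.right = menu.right + 13]
4. menu.h = 31  [status.top = menu.bottom + 13]

menu = (x=126, y=50, w=195, h=31)
violated soft preferences: 17, 19, 20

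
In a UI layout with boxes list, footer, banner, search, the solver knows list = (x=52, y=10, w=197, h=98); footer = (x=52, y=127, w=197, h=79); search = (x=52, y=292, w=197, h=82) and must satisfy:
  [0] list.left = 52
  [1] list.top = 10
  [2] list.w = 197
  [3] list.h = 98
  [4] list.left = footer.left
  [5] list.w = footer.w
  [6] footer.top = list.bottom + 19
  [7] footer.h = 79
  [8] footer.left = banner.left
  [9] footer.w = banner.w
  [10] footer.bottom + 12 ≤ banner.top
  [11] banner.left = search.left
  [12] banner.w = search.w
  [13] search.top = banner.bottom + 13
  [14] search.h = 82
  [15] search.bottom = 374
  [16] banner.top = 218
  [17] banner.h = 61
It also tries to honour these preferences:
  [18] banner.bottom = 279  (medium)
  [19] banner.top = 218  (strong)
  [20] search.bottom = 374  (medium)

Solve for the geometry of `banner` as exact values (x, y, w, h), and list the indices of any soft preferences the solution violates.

1. banner.x = 52  [footer.left = banner.left]
2. banner.w = 197  [footer.w = banner.w]
3. banner.y = 218  [banner.top = 218]
4. banner.h = 61  [banner.h = 61]

banner = (x=52, y=218, w=197, h=61)
violated soft preferences: none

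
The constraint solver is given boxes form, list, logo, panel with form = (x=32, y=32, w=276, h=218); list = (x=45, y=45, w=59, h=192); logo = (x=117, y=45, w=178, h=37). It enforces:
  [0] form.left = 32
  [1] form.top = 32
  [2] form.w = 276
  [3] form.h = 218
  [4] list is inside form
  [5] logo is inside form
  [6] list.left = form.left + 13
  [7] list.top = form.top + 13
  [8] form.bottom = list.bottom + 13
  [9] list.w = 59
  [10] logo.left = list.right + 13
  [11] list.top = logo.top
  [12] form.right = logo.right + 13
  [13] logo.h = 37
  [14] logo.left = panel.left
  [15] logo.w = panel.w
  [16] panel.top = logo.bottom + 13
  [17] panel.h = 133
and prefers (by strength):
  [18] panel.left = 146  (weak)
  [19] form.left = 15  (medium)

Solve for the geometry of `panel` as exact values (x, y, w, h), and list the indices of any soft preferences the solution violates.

1. panel.x = 117  [logo.left = panel.left]
2. panel.w = 178  [logo.w = panel.w]
3. panel.y = 95  [panel.top = logo.bottom + 13]
4. panel.h = 133  [panel.h = 133]

panel = (x=117, y=95, w=178, h=133)
violated soft preferences: 18, 19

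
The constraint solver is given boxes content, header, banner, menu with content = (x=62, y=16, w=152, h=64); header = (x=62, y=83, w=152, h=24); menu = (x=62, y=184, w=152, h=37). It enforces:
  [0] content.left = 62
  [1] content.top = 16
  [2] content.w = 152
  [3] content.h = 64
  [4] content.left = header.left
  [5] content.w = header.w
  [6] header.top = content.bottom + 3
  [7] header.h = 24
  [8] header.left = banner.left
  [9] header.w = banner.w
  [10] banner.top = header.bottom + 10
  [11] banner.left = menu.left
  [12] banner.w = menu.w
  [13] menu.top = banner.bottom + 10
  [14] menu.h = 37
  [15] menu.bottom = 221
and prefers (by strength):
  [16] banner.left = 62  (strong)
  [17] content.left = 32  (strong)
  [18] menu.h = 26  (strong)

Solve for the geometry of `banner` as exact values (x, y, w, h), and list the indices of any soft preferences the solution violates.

banner = (x=62, y=117, w=152, h=57)
violated soft preferences: 17, 18

1. banner.x = 62  [header.left = banner.left]
2. banner.w = 152  [header.w = banner.w]
3. banner.y = 117  [banner.top = header.bottom + 10]
4. banner.h = 57  [menu.top = banner.bottom + 10]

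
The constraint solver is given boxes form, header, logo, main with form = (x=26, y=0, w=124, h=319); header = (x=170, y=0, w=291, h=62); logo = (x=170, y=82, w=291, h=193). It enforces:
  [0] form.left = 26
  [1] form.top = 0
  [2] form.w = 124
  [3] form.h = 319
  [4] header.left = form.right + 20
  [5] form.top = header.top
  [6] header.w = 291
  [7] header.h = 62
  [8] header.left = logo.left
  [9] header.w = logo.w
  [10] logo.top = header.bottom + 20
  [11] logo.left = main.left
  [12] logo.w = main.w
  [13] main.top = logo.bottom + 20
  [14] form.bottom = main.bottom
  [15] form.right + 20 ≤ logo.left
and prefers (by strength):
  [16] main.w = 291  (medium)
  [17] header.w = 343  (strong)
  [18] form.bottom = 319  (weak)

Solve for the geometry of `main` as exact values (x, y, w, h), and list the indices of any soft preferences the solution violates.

1. main.x = 170  [logo.left = main.left]
2. main.w = 291  [logo.w = main.w]
3. main.y = 295  [main.top = logo.bottom + 20]
4. main.h = 24  [form.bottom = main.bottom]

main = (x=170, y=295, w=291, h=24)
violated soft preferences: 17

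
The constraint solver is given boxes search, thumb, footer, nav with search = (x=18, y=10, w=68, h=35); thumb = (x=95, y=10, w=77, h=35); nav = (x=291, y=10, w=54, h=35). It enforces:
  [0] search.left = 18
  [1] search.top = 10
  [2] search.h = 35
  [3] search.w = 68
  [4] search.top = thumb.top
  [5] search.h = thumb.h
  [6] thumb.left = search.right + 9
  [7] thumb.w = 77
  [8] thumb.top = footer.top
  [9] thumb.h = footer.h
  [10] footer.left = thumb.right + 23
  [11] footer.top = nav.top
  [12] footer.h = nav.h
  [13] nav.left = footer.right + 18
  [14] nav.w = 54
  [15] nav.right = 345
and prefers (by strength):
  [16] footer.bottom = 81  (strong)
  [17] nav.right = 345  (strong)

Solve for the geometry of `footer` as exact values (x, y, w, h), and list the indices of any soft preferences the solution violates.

1. footer.y = 10  [thumb.top = footer.top]
2. footer.h = 35  [thumb.h = footer.h]
3. footer.x = 195  [footer.left = thumb.right + 23]
4. footer.w = 78  [nav.left = footer.right + 18]

footer = (x=195, y=10, w=78, h=35)
violated soft preferences: 16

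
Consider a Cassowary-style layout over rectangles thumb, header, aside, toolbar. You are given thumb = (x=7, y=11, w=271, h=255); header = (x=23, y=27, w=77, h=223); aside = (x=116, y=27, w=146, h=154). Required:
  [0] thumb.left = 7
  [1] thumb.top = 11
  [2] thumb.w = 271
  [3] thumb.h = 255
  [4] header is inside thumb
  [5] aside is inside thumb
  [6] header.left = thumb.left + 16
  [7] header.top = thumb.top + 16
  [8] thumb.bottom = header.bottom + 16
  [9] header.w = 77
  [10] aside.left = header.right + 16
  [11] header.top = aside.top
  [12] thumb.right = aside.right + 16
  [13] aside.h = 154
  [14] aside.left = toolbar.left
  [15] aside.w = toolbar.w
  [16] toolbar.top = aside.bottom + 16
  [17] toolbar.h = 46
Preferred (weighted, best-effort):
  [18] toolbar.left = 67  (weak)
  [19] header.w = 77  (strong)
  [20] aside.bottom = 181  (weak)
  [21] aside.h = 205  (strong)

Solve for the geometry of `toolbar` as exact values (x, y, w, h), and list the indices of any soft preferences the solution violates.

toolbar = (x=116, y=197, w=146, h=46)
violated soft preferences: 18, 21

1. toolbar.x = 116  [aside.left = toolbar.left]
2. toolbar.w = 146  [aside.w = toolbar.w]
3. toolbar.y = 197  [toolbar.top = aside.bottom + 16]
4. toolbar.h = 46  [toolbar.h = 46]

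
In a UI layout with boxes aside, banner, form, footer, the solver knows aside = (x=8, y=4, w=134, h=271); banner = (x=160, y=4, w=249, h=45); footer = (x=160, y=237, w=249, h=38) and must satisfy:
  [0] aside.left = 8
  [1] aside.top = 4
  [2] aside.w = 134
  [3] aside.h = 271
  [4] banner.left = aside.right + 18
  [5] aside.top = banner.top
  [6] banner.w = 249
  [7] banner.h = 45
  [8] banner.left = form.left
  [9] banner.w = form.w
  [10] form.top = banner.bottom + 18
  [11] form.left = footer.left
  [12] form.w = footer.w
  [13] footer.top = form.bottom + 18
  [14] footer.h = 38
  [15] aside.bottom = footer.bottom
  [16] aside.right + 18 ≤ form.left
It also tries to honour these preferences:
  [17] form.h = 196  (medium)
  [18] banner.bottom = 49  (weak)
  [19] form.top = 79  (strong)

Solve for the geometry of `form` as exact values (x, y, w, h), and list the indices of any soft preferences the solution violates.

form = (x=160, y=67, w=249, h=152)
violated soft preferences: 17, 19

1. form.x = 160  [banner.left = form.left]
2. form.w = 249  [banner.w = form.w]
3. form.y = 67  [form.top = banner.bottom + 18]
4. form.h = 152  [footer.top = form.bottom + 18]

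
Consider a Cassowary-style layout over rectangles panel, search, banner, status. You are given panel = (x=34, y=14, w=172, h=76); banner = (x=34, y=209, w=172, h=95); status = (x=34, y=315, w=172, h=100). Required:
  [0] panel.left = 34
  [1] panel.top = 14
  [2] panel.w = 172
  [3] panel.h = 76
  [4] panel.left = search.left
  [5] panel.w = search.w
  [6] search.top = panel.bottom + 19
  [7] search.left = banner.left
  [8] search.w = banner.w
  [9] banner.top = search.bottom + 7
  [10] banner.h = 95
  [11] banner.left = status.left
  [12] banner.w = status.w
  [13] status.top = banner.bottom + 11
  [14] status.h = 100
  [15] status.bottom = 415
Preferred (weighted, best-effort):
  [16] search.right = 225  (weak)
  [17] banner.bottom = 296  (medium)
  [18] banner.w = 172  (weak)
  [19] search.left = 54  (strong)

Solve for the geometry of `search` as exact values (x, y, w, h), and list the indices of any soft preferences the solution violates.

1. search.x = 34  [panel.left = search.left]
2. search.w = 172  [panel.w = search.w]
3. search.y = 109  [search.top = panel.bottom + 19]
4. search.h = 93  [banner.top = search.bottom + 7]

search = (x=34, y=109, w=172, h=93)
violated soft preferences: 16, 17, 19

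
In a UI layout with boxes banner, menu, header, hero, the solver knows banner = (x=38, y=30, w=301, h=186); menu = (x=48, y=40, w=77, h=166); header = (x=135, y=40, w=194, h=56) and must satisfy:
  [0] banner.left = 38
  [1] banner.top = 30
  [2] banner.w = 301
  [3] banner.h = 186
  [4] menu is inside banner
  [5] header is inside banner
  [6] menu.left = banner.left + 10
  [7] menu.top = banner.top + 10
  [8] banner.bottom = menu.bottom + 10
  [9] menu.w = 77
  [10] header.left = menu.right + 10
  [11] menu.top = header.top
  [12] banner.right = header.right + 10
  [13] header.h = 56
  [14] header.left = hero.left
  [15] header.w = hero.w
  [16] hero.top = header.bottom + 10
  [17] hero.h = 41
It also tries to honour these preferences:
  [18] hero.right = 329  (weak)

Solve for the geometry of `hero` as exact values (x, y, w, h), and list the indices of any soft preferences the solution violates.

1. hero.x = 135  [header.left = hero.left]
2. hero.w = 194  [header.w = hero.w]
3. hero.y = 106  [hero.top = header.bottom + 10]
4. hero.h = 41  [hero.h = 41]

hero = (x=135, y=106, w=194, h=41)
violated soft preferences: none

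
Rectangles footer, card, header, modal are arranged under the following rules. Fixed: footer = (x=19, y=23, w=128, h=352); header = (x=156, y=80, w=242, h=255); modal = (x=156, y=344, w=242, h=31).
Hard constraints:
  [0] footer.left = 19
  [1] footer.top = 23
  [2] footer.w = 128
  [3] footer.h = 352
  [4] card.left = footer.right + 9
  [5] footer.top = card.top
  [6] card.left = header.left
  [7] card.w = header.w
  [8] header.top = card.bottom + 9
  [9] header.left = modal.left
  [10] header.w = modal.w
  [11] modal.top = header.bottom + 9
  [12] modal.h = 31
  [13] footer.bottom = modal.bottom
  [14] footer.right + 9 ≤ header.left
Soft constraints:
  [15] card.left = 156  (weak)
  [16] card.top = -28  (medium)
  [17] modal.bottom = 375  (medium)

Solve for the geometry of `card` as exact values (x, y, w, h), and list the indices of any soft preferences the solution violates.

1. card.x = 156  [card.left = footer.right + 9]
2. card.y = 23  [footer.top = card.top]
3. card.w = 242  [card.w = header.w]
4. card.h = 48  [header.top = card.bottom + 9]

card = (x=156, y=23, w=242, h=48)
violated soft preferences: 16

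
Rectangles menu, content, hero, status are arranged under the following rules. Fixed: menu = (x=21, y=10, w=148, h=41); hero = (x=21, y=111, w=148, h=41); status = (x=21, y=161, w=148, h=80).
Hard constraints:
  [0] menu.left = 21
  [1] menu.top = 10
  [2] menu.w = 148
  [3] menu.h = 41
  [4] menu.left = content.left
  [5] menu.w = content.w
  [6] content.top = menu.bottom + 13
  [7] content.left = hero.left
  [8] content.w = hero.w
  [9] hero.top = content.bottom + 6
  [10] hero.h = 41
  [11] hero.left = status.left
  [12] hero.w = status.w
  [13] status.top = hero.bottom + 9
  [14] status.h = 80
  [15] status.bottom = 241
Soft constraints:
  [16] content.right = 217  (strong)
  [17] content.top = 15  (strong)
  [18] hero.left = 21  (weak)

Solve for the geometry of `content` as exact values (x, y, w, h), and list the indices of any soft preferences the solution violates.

1. content.x = 21  [menu.left = content.left]
2. content.w = 148  [menu.w = content.w]
3. content.y = 64  [content.top = menu.bottom + 13]
4. content.h = 41  [hero.top = content.bottom + 6]

content = (x=21, y=64, w=148, h=41)
violated soft preferences: 16, 17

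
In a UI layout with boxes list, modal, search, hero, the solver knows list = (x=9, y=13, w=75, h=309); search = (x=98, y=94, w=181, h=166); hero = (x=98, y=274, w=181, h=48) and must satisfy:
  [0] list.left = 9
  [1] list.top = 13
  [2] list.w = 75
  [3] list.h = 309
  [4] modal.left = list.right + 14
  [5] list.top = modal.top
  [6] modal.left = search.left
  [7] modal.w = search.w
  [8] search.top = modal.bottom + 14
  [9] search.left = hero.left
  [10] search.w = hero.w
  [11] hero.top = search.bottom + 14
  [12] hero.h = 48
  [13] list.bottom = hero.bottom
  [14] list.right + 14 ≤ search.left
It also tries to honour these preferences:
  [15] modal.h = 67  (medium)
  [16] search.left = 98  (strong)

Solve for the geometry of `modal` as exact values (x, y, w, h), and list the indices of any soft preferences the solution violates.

modal = (x=98, y=13, w=181, h=67)
violated soft preferences: none

1. modal.x = 98  [modal.left = list.right + 14]
2. modal.y = 13  [list.top = modal.top]
3. modal.w = 181  [modal.w = search.w]
4. modal.h = 67  [search.top = modal.bottom + 14]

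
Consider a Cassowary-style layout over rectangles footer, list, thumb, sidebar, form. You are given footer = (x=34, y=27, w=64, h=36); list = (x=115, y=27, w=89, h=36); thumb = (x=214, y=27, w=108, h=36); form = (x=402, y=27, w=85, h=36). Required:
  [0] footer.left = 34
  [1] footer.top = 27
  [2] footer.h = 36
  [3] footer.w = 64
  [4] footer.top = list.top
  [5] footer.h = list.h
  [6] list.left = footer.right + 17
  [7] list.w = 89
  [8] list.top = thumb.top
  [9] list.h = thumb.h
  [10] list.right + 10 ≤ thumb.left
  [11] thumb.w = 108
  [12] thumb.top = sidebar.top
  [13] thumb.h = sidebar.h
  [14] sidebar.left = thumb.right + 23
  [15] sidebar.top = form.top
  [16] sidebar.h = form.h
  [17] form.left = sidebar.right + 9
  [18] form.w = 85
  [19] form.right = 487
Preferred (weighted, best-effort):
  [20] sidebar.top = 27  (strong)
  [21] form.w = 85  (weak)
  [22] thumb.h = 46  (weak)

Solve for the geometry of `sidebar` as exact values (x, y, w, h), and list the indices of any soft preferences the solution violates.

1. sidebar.y = 27  [thumb.top = sidebar.top]
2. sidebar.h = 36  [thumb.h = sidebar.h]
3. sidebar.x = 345  [sidebar.left = thumb.right + 23]
4. sidebar.w = 48  [form.left = sidebar.right + 9]

sidebar = (x=345, y=27, w=48, h=36)
violated soft preferences: 22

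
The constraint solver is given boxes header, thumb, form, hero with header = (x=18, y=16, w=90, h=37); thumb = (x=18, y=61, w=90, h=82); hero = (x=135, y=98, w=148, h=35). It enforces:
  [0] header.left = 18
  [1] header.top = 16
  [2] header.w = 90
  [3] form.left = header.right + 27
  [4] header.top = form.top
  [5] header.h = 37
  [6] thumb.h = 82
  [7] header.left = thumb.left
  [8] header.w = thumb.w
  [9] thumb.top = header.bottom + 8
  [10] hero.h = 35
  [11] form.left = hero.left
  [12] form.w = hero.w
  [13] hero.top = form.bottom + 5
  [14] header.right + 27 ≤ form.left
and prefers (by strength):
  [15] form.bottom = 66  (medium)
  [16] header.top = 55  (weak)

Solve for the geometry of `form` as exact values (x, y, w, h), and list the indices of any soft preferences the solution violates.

1. form.x = 135  [form.left = header.right + 27]
2. form.y = 16  [header.top = form.top]
3. form.w = 148  [form.w = hero.w]
4. form.h = 77  [hero.top = form.bottom + 5]

form = (x=135, y=16, w=148, h=77)
violated soft preferences: 15, 16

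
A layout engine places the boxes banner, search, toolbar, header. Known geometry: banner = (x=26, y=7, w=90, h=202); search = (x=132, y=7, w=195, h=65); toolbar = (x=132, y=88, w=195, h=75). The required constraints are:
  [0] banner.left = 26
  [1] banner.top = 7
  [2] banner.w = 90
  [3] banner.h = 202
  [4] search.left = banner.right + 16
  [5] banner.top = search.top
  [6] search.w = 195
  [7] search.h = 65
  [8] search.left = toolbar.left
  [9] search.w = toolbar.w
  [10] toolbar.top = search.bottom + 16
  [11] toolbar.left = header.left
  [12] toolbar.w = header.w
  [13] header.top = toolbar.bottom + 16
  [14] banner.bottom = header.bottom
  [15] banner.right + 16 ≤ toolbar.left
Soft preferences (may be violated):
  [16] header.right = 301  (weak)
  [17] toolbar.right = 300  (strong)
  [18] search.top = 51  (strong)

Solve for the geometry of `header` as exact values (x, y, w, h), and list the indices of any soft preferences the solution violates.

1. header.x = 132  [toolbar.left = header.left]
2. header.w = 195  [toolbar.w = header.w]
3. header.y = 179  [header.top = toolbar.bottom + 16]
4. header.h = 30  [banner.bottom = header.bottom]

header = (x=132, y=179, w=195, h=30)
violated soft preferences: 16, 17, 18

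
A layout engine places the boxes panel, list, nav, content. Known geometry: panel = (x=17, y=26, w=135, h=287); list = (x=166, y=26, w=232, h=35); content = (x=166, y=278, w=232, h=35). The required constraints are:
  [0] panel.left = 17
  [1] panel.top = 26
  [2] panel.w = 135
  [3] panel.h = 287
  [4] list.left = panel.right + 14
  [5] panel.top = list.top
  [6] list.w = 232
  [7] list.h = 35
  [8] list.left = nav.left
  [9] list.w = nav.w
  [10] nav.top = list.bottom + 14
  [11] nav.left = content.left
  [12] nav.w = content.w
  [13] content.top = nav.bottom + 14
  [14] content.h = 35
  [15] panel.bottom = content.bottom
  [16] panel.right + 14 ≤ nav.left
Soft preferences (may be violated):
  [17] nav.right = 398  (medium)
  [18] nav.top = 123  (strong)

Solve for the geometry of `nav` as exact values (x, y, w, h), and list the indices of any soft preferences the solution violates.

nav = (x=166, y=75, w=232, h=189)
violated soft preferences: 18

1. nav.x = 166  [list.left = nav.left]
2. nav.w = 232  [list.w = nav.w]
3. nav.y = 75  [nav.top = list.bottom + 14]
4. nav.h = 189  [content.top = nav.bottom + 14]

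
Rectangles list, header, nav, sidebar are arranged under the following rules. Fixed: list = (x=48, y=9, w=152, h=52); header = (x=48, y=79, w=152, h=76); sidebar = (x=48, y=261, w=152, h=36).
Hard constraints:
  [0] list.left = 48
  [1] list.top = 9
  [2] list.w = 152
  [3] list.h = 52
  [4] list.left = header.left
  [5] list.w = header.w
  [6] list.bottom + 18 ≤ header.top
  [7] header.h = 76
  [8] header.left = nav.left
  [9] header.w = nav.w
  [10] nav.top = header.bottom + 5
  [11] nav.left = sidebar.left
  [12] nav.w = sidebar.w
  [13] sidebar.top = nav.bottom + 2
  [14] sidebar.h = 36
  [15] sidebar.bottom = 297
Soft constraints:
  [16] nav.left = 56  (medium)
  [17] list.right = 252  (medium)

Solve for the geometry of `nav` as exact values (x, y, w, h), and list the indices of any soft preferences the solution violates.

nav = (x=48, y=160, w=152, h=99)
violated soft preferences: 16, 17

1. nav.x = 48  [header.left = nav.left]
2. nav.w = 152  [header.w = nav.w]
3. nav.y = 160  [nav.top = header.bottom + 5]
4. nav.h = 99  [sidebar.top = nav.bottom + 2]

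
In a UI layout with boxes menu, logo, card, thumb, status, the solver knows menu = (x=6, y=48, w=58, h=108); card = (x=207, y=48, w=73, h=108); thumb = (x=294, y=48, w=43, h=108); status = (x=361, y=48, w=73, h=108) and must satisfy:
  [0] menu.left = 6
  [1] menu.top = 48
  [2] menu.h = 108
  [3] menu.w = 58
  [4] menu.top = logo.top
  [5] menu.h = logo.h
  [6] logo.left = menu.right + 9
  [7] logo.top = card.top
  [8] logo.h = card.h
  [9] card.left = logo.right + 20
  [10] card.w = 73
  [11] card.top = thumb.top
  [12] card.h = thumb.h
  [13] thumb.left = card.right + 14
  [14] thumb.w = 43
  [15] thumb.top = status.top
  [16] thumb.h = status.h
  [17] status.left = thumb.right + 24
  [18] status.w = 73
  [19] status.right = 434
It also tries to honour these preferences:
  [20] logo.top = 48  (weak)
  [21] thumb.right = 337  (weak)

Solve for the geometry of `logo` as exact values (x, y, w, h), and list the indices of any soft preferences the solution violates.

logo = (x=73, y=48, w=114, h=108)
violated soft preferences: none

1. logo.y = 48  [menu.top = logo.top]
2. logo.h = 108  [menu.h = logo.h]
3. logo.x = 73  [logo.left = menu.right + 9]
4. logo.w = 114  [card.left = logo.right + 20]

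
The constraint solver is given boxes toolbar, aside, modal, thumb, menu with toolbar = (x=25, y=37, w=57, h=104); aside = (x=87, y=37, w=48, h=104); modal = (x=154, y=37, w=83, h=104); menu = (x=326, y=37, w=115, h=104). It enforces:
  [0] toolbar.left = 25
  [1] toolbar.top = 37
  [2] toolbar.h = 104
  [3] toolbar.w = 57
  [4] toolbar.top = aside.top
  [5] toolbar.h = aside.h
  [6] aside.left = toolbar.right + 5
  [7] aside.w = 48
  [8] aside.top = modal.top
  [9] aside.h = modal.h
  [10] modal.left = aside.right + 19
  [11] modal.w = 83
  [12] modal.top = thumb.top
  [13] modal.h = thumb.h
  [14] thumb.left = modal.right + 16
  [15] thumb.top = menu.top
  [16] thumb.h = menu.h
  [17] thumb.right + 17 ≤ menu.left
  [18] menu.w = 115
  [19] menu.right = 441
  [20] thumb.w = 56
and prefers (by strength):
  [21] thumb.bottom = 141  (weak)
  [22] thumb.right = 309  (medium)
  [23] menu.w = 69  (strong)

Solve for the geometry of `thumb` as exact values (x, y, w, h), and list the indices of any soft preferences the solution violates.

thumb = (x=253, y=37, w=56, h=104)
violated soft preferences: 23

1. thumb.y = 37  [modal.top = thumb.top]
2. thumb.h = 104  [modal.h = thumb.h]
3. thumb.x = 253  [thumb.left = modal.right + 16]
4. thumb.w = 56  [thumb.w = 56]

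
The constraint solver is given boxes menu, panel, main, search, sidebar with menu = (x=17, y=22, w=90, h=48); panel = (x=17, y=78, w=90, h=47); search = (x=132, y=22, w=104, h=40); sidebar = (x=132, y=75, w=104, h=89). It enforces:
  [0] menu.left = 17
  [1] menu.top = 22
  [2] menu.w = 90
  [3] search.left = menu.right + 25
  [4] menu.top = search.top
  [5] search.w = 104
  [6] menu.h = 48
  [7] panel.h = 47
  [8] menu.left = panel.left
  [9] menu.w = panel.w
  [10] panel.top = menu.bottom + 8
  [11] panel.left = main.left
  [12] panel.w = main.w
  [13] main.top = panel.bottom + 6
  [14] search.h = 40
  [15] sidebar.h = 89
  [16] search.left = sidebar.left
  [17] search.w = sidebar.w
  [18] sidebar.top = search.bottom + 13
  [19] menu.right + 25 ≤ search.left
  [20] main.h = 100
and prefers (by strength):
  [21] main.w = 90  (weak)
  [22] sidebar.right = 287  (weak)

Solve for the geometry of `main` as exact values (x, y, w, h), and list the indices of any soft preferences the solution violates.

main = (x=17, y=131, w=90, h=100)
violated soft preferences: 22

1. main.x = 17  [panel.left = main.left]
2. main.w = 90  [panel.w = main.w]
3. main.y = 131  [main.top = panel.bottom + 6]
4. main.h = 100  [main.h = 100]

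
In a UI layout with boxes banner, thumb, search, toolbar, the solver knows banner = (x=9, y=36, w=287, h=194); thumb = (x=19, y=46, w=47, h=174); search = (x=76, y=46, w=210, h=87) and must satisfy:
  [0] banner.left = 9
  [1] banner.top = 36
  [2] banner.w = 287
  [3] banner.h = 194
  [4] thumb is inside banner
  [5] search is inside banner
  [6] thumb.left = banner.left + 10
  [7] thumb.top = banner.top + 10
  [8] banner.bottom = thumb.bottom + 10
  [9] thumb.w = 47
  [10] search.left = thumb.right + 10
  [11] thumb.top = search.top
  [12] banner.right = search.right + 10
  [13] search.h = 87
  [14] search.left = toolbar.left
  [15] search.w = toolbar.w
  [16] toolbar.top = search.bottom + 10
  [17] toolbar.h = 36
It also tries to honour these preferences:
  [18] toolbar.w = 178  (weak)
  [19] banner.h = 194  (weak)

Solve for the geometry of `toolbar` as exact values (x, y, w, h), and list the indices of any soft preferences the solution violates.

1. toolbar.x = 76  [search.left = toolbar.left]
2. toolbar.w = 210  [search.w = toolbar.w]
3. toolbar.y = 143  [toolbar.top = search.bottom + 10]
4. toolbar.h = 36  [toolbar.h = 36]

toolbar = (x=76, y=143, w=210, h=36)
violated soft preferences: 18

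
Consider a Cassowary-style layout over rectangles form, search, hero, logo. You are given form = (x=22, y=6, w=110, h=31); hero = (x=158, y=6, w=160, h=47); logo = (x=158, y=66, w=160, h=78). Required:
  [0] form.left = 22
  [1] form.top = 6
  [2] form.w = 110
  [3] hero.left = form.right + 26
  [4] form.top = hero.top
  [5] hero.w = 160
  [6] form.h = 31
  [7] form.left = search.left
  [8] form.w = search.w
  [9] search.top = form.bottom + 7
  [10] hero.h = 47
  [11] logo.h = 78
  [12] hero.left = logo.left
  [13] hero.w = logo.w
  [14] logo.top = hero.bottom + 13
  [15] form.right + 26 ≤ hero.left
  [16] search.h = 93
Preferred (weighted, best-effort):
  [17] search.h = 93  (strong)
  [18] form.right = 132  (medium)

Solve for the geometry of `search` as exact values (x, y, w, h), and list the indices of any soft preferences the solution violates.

search = (x=22, y=44, w=110, h=93)
violated soft preferences: none

1. search.x = 22  [form.left = search.left]
2. search.w = 110  [form.w = search.w]
3. search.y = 44  [search.top = form.bottom + 7]
4. search.h = 93  [search.h = 93]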